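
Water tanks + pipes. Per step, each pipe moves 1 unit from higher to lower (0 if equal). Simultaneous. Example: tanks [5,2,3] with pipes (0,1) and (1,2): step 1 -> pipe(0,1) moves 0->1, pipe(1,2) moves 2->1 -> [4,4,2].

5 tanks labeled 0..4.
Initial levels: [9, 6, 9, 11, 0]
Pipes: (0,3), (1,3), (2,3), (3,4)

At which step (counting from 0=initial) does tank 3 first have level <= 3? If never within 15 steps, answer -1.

Step 1: flows [3->0,3->1,3->2,3->4] -> levels [10 7 10 7 1]
Step 2: flows [0->3,1=3,2->3,3->4] -> levels [9 7 9 8 2]
Step 3: flows [0->3,3->1,2->3,3->4] -> levels [8 8 8 8 3]
Step 4: flows [0=3,1=3,2=3,3->4] -> levels [8 8 8 7 4]
Step 5: flows [0->3,1->3,2->3,3->4] -> levels [7 7 7 9 5]
Step 6: flows [3->0,3->1,3->2,3->4] -> levels [8 8 8 5 6]
Step 7: flows [0->3,1->3,2->3,4->3] -> levels [7 7 7 9 5]
  -> period-2 cycle (repeats step 5); tank 3 never drops to <=3
Tank 3 never reaches <=3 within 15 steps

Answer: -1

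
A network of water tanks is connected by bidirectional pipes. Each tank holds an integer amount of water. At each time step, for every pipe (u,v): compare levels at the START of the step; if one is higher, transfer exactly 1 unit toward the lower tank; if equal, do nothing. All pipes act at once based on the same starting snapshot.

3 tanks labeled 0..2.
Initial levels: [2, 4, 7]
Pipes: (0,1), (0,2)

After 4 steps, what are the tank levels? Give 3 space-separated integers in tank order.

Step 1: flows [1->0,2->0] -> levels [4 3 6]
Step 2: flows [0->1,2->0] -> levels [4 4 5]
Step 3: flows [0=1,2->0] -> levels [5 4 4]
Step 4: flows [0->1,0->2] -> levels [3 5 5]

Answer: 3 5 5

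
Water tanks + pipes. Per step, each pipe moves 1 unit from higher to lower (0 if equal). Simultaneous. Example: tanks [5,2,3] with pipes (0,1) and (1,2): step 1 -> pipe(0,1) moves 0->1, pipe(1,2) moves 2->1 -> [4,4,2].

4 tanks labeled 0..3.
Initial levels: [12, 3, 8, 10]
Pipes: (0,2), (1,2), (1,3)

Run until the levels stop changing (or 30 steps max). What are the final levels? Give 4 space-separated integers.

Answer: 8 7 10 8

Derivation:
Step 1: flows [0->2,2->1,3->1] -> levels [11 5 8 9]
Step 2: flows [0->2,2->1,3->1] -> levels [10 7 8 8]
Step 3: flows [0->2,2->1,3->1] -> levels [9 9 8 7]
Step 4: flows [0->2,1->2,1->3] -> levels [8 7 10 8]
Step 5: flows [2->0,2->1,3->1] -> levels [9 9 8 7]
  -> period-2 cycle: step 5 state = step 3 state; never stabilizes
  -> state at step 30: (30-3) mod 2 = 1, same as step 4 -> [8 7 10 8]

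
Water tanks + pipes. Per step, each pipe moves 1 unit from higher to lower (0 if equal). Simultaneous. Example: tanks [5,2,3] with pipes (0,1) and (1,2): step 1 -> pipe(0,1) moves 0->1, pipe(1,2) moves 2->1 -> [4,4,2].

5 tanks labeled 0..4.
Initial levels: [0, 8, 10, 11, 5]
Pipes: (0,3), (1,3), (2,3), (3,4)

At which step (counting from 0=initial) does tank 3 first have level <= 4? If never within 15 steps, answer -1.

Answer: 6

Derivation:
Step 1: flows [3->0,3->1,3->2,3->4] -> levels [1 9 11 7 6]
Step 2: flows [3->0,1->3,2->3,3->4] -> levels [2 8 10 7 7]
Step 3: flows [3->0,1->3,2->3,3=4] -> levels [3 7 9 8 7]
Step 4: flows [3->0,3->1,2->3,3->4] -> levels [4 8 8 6 8]
Step 5: flows [3->0,1->3,2->3,4->3] -> levels [5 7 7 8 7]
Step 6: flows [3->0,3->1,3->2,3->4] -> levels [6 8 8 4 8]
Tank 3 first reaches <=4 at step 6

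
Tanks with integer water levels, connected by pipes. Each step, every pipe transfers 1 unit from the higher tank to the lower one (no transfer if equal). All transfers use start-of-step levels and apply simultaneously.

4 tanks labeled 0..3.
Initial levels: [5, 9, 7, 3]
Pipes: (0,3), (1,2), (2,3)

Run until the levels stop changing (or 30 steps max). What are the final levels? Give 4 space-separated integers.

Answer: 6 6 7 5

Derivation:
Step 1: flows [0->3,1->2,2->3] -> levels [4 8 7 5]
Step 2: flows [3->0,1->2,2->3] -> levels [5 7 7 5]
Step 3: flows [0=3,1=2,2->3] -> levels [5 7 6 6]
Step 4: flows [3->0,1->2,2=3] -> levels [6 6 7 5]
Step 5: flows [0->3,2->1,2->3] -> levels [5 7 5 7]
Step 6: flows [3->0,1->2,3->2] -> levels [6 6 7 5]
  -> period-2 cycle: step 6 state = step 4 state; never stabilizes
  -> state at step 30: (30-4) mod 2 = 0, same as step 4 -> [6 6 7 5]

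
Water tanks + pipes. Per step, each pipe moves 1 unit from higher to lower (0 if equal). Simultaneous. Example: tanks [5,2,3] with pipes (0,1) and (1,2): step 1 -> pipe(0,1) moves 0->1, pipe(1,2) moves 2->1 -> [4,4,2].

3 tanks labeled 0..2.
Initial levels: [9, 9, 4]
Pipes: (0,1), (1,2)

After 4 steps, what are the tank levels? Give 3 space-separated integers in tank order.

Answer: 7 8 7

Derivation:
Step 1: flows [0=1,1->2] -> levels [9 8 5]
Step 2: flows [0->1,1->2] -> levels [8 8 6]
Step 3: flows [0=1,1->2] -> levels [8 7 7]
Step 4: flows [0->1,1=2] -> levels [7 8 7]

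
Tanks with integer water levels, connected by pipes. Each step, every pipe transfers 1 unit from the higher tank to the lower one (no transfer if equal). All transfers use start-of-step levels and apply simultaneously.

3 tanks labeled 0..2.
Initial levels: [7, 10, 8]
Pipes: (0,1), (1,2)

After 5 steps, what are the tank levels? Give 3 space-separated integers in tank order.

Answer: 9 7 9

Derivation:
Step 1: flows [1->0,1->2] -> levels [8 8 9]
Step 2: flows [0=1,2->1] -> levels [8 9 8]
Step 3: flows [1->0,1->2] -> levels [9 7 9]
Step 4: flows [0->1,2->1] -> levels [8 9 8]
  -> period-2 cycle: step 4 state = step 2 state
  -> state at step 5: (5-2) mod 2 = 1, same as step 3 -> [9 7 9]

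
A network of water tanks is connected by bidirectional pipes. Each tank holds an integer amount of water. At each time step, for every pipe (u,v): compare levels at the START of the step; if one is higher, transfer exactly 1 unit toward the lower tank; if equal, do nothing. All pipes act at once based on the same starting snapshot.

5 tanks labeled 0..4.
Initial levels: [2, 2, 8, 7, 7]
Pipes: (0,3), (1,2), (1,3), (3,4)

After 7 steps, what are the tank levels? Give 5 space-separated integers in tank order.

Answer: 4 5 6 6 5

Derivation:
Step 1: flows [3->0,2->1,3->1,3=4] -> levels [3 4 7 5 7]
Step 2: flows [3->0,2->1,3->1,4->3] -> levels [4 6 6 4 6]
Step 3: flows [0=3,1=2,1->3,4->3] -> levels [4 5 6 6 5]
Step 4: flows [3->0,2->1,3->1,3->4] -> levels [5 7 5 3 6]
Step 5: flows [0->3,1->2,1->3,4->3] -> levels [4 5 6 6 5]
  -> period-2 cycle: step 5 state = step 3 state
  -> state at step 7: (7-3) mod 2 = 0, same as step 3 -> [4 5 6 6 5]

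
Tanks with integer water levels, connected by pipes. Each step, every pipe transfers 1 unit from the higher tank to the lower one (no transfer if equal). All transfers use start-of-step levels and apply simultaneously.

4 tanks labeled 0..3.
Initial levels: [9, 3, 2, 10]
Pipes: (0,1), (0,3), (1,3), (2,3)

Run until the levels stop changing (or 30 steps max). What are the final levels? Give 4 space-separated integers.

Answer: 7 7 6 4

Derivation:
Step 1: flows [0->1,3->0,3->1,3->2] -> levels [9 5 3 7]
Step 2: flows [0->1,0->3,3->1,3->2] -> levels [7 7 4 6]
Step 3: flows [0=1,0->3,1->3,3->2] -> levels [6 6 5 7]
Step 4: flows [0=1,3->0,3->1,3->2] -> levels [7 7 6 4]
Step 5: flows [0=1,0->3,1->3,2->3] -> levels [6 6 5 7]
  -> period-2 cycle: step 5 state = step 3 state; never stabilizes
  -> state at step 30: (30-3) mod 2 = 1, same as step 4 -> [7 7 6 4]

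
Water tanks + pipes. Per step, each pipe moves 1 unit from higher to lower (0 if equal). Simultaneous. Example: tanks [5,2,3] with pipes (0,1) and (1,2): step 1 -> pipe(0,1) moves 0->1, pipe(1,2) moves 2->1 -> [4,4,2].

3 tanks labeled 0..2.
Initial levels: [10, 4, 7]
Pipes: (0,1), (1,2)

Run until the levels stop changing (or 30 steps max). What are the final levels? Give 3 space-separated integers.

Answer: 7 7 7

Derivation:
Step 1: flows [0->1,2->1] -> levels [9 6 6]
Step 2: flows [0->1,1=2] -> levels [8 7 6]
Step 3: flows [0->1,1->2] -> levels [7 7 7]
Step 4: flows [0=1,1=2] -> levels [7 7 7]
  -> stable (no change)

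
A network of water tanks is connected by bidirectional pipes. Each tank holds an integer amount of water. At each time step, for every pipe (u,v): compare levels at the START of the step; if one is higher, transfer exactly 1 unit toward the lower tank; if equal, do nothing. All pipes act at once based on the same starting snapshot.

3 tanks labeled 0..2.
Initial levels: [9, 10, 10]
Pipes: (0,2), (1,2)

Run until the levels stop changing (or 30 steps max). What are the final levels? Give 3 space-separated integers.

Answer: 9 9 11

Derivation:
Step 1: flows [2->0,1=2] -> levels [10 10 9]
Step 2: flows [0->2,1->2] -> levels [9 9 11]
Step 3: flows [2->0,2->1] -> levels [10 10 9]
  -> period-2 cycle: step 3 state = step 1 state; never stabilizes
  -> state at step 30: (30-1) mod 2 = 1, same as step 2 -> [9 9 11]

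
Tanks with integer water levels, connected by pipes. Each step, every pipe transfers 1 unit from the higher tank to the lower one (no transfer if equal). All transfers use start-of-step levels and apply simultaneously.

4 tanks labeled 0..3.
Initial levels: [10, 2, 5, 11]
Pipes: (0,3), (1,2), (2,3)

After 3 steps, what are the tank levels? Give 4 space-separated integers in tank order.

Answer: 9 5 5 9

Derivation:
Step 1: flows [3->0,2->1,3->2] -> levels [11 3 5 9]
Step 2: flows [0->3,2->1,3->2] -> levels [10 4 5 9]
Step 3: flows [0->3,2->1,3->2] -> levels [9 5 5 9]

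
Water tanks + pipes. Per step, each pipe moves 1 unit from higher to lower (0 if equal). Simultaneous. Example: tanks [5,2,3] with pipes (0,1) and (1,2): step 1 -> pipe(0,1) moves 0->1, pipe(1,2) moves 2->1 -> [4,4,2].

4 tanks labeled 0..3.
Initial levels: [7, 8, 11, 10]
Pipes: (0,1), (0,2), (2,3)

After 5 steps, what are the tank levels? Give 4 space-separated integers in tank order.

Answer: 10 8 8 10

Derivation:
Step 1: flows [1->0,2->0,2->3] -> levels [9 7 9 11]
Step 2: flows [0->1,0=2,3->2] -> levels [8 8 10 10]
Step 3: flows [0=1,2->0,2=3] -> levels [9 8 9 10]
Step 4: flows [0->1,0=2,3->2] -> levels [8 9 10 9]
Step 5: flows [1->0,2->0,2->3] -> levels [10 8 8 10]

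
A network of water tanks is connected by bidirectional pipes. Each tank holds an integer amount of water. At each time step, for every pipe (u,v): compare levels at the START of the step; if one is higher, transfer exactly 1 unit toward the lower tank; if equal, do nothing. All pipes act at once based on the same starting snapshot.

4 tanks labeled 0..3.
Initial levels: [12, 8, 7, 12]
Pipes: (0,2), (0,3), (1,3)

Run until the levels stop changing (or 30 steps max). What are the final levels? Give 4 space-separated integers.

Answer: 11 10 9 9

Derivation:
Step 1: flows [0->2,0=3,3->1] -> levels [11 9 8 11]
Step 2: flows [0->2,0=3,3->1] -> levels [10 10 9 10]
Step 3: flows [0->2,0=3,1=3] -> levels [9 10 10 10]
Step 4: flows [2->0,3->0,1=3] -> levels [11 10 9 9]
Step 5: flows [0->2,0->3,1->3] -> levels [9 9 10 11]
Step 6: flows [2->0,3->0,3->1] -> levels [11 10 9 9]
  -> period-2 cycle: step 6 state = step 4 state; never stabilizes
  -> state at step 30: (30-4) mod 2 = 0, same as step 4 -> [11 10 9 9]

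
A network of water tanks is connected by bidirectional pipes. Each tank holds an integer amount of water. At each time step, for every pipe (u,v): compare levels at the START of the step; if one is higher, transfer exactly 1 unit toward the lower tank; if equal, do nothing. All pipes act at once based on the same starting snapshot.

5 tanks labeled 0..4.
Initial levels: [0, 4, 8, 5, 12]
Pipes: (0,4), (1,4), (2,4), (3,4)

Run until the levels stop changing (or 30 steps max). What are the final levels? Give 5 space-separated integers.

Step 1: flows [4->0,4->1,4->2,4->3] -> levels [1 5 9 6 8]
Step 2: flows [4->0,4->1,2->4,4->3] -> levels [2 6 8 7 6]
Step 3: flows [4->0,1=4,2->4,3->4] -> levels [3 6 7 6 7]
Step 4: flows [4->0,4->1,2=4,4->3] -> levels [4 7 7 7 4]
Step 5: flows [0=4,1->4,2->4,3->4] -> levels [4 6 6 6 7]
Step 6: flows [4->0,4->1,4->2,4->3] -> levels [5 7 7 7 3]
Step 7: flows [0->4,1->4,2->4,3->4] -> levels [4 6 6 6 7]
  -> period-2 cycle: step 7 state = step 5 state; never stabilizes
  -> state at step 30: (30-5) mod 2 = 1, same as step 6 -> [5 7 7 7 3]

Answer: 5 7 7 7 3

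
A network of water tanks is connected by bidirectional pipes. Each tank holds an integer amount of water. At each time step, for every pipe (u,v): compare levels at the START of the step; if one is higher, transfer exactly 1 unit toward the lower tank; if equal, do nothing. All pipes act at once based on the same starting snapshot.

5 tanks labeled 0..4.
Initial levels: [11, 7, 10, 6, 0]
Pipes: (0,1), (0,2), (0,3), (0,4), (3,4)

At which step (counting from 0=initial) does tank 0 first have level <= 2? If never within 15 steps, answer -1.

Step 1: flows [0->1,0->2,0->3,0->4,3->4] -> levels [7 8 11 6 2]
Step 2: flows [1->0,2->0,0->3,0->4,3->4] -> levels [7 7 10 6 4]
Step 3: flows [0=1,2->0,0->3,0->4,3->4] -> levels [6 7 9 6 6]
Step 4: flows [1->0,2->0,0=3,0=4,3=4] -> levels [8 6 8 6 6]
Step 5: flows [0->1,0=2,0->3,0->4,3=4] -> levels [5 7 8 7 7]
Step 6: flows [1->0,2->0,3->0,4->0,3=4] -> levels [9 6 7 6 6]
Step 7: flows [0->1,0->2,0->3,0->4,3=4] -> levels [5 7 8 7 7]
  -> period-2 cycle (repeats step 5); tank 0 never drops to <=2
Tank 0 never reaches <=2 within 15 steps

Answer: -1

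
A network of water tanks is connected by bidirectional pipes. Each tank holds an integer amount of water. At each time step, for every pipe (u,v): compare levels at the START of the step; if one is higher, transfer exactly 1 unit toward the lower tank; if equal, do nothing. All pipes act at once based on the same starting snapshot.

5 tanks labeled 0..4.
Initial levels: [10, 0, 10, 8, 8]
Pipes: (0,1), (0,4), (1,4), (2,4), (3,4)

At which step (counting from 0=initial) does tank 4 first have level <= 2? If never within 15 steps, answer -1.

Answer: -1

Derivation:
Step 1: flows [0->1,0->4,4->1,2->4,3=4] -> levels [8 2 9 8 9]
Step 2: flows [0->1,4->0,4->1,2=4,4->3] -> levels [8 4 9 9 6]
Step 3: flows [0->1,0->4,4->1,2->4,3->4] -> levels [6 6 8 8 8]
Step 4: flows [0=1,4->0,4->1,2=4,3=4] -> levels [7 7 8 8 6]
Step 5: flows [0=1,0->4,1->4,2->4,3->4] -> levels [6 6 7 7 10]
Step 6: flows [0=1,4->0,4->1,4->2,4->3] -> levels [7 7 8 8 6]
  -> period-2 cycle (repeats step 4); tank 4 never drops to <=2
Tank 4 never reaches <=2 within 15 steps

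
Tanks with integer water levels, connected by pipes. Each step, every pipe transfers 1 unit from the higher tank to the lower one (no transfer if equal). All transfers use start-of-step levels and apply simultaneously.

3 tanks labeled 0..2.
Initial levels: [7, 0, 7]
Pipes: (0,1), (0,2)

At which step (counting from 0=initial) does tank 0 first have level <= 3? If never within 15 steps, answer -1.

Answer: -1

Derivation:
Step 1: flows [0->1,0=2] -> levels [6 1 7]
Step 2: flows [0->1,2->0] -> levels [6 2 6]
Step 3: flows [0->1,0=2] -> levels [5 3 6]
Step 4: flows [0->1,2->0] -> levels [5 4 5]
Step 5: flows [0->1,0=2] -> levels [4 5 5]
Step 6: flows [1->0,2->0] -> levels [6 4 4]
Step 7: flows [0->1,0->2] -> levels [4 5 5]
  -> period-2 cycle (repeats step 5); tank 0 never drops to <=3
Tank 0 never reaches <=3 within 15 steps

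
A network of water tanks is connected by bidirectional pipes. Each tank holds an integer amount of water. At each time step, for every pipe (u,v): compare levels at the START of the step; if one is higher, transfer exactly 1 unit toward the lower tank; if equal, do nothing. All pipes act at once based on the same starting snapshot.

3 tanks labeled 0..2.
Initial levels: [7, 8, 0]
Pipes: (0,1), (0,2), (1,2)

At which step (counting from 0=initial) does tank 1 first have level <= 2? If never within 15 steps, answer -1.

Answer: -1

Derivation:
Step 1: flows [1->0,0->2,1->2] -> levels [7 6 2]
Step 2: flows [0->1,0->2,1->2] -> levels [5 6 4]
Step 3: flows [1->0,0->2,1->2] -> levels [5 4 6]
Step 4: flows [0->1,2->0,2->1] -> levels [5 6 4]
  -> period-2 cycle (repeats step 2); tank 1 never drops to <=2
Tank 1 never reaches <=2 within 15 steps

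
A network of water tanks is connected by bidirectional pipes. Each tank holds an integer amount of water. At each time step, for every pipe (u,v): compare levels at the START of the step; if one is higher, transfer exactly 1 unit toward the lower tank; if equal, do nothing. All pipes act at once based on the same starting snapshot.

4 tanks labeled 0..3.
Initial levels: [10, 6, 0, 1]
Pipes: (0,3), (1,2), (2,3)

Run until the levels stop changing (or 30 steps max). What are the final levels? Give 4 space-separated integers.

Answer: 5 4 5 3

Derivation:
Step 1: flows [0->3,1->2,3->2] -> levels [9 5 2 1]
Step 2: flows [0->3,1->2,2->3] -> levels [8 4 2 3]
Step 3: flows [0->3,1->2,3->2] -> levels [7 3 4 3]
Step 4: flows [0->3,2->1,2->3] -> levels [6 4 2 5]
Step 5: flows [0->3,1->2,3->2] -> levels [5 3 4 5]
Step 6: flows [0=3,2->1,3->2] -> levels [5 4 4 4]
Step 7: flows [0->3,1=2,2=3] -> levels [4 4 4 5]
Step 8: flows [3->0,1=2,3->2] -> levels [5 4 5 3]
Step 9: flows [0->3,2->1,2->3] -> levels [4 5 3 5]
Step 10: flows [3->0,1->2,3->2] -> levels [5 4 5 3]
  -> period-2 cycle: step 10 state = step 8 state; never stabilizes
  -> state at step 30: (30-8) mod 2 = 0, same as step 8 -> [5 4 5 3]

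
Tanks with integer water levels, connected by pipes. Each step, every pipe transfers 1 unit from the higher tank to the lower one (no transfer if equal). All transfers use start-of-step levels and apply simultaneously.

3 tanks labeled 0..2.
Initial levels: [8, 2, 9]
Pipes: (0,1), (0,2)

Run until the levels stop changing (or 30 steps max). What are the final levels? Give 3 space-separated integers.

Step 1: flows [0->1,2->0] -> levels [8 3 8]
Step 2: flows [0->1,0=2] -> levels [7 4 8]
Step 3: flows [0->1,2->0] -> levels [7 5 7]
Step 4: flows [0->1,0=2] -> levels [6 6 7]
Step 5: flows [0=1,2->0] -> levels [7 6 6]
Step 6: flows [0->1,0->2] -> levels [5 7 7]
Step 7: flows [1->0,2->0] -> levels [7 6 6]
  -> period-2 cycle: step 7 state = step 5 state; never stabilizes
  -> state at step 30: (30-5) mod 2 = 1, same as step 6 -> [5 7 7]

Answer: 5 7 7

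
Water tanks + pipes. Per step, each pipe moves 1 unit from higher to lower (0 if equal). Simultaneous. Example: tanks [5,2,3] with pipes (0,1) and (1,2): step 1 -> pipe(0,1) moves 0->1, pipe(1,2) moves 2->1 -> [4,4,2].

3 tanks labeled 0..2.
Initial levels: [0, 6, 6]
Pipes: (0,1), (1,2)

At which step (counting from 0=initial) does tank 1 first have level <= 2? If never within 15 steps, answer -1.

Step 1: flows [1->0,1=2] -> levels [1 5 6]
Step 2: flows [1->0,2->1] -> levels [2 5 5]
Step 3: flows [1->0,1=2] -> levels [3 4 5]
Step 4: flows [1->0,2->1] -> levels [4 4 4]
Step 5: flows [0=1,1=2] -> levels [4 4 4]
  -> stable; tank 1 stays at 4 > 2
Tank 1 never reaches <=2 within 15 steps

Answer: -1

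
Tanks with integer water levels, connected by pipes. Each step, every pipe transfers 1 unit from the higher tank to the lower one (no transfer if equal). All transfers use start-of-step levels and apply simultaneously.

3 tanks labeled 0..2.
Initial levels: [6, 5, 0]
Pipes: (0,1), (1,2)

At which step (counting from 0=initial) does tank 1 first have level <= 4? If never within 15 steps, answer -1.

Answer: 2

Derivation:
Step 1: flows [0->1,1->2] -> levels [5 5 1]
Step 2: flows [0=1,1->2] -> levels [5 4 2]
Tank 1 first reaches <=4 at step 2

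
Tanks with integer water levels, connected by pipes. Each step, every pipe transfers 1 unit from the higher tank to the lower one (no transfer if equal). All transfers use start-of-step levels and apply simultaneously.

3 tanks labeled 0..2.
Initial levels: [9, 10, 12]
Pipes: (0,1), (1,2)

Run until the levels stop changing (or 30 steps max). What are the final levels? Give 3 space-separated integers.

Answer: 10 11 10

Derivation:
Step 1: flows [1->0,2->1] -> levels [10 10 11]
Step 2: flows [0=1,2->1] -> levels [10 11 10]
Step 3: flows [1->0,1->2] -> levels [11 9 11]
Step 4: flows [0->1,2->1] -> levels [10 11 10]
  -> period-2 cycle: step 4 state = step 2 state; never stabilizes
  -> state at step 30: (30-2) mod 2 = 0, same as step 2 -> [10 11 10]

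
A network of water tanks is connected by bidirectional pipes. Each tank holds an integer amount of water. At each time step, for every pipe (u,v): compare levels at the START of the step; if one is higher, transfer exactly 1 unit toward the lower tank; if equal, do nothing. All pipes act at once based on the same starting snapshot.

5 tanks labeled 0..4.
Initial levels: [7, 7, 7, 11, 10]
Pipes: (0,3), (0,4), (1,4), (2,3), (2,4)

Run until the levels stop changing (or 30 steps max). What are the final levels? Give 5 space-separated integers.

Step 1: flows [3->0,4->0,4->1,3->2,4->2] -> levels [9 8 9 9 7]
Step 2: flows [0=3,0->4,1->4,2=3,2->4] -> levels [8 7 8 9 10]
Step 3: flows [3->0,4->0,4->1,3->2,4->2] -> levels [10 8 10 7 7]
Step 4: flows [0->3,0->4,1->4,2->3,2->4] -> levels [8 7 8 9 10]
  -> period-2 cycle: step 4 state = step 2 state; never stabilizes
  -> state at step 30: (30-2) mod 2 = 0, same as step 2 -> [8 7 8 9 10]

Answer: 8 7 8 9 10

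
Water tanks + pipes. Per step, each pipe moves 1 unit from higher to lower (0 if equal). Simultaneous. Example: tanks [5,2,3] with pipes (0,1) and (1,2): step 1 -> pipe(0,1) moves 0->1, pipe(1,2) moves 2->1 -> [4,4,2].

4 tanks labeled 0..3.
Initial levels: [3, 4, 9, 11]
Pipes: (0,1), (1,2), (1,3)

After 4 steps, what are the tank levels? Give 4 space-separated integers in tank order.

Answer: 7 6 7 7

Derivation:
Step 1: flows [1->0,2->1,3->1] -> levels [4 5 8 10]
Step 2: flows [1->0,2->1,3->1] -> levels [5 6 7 9]
Step 3: flows [1->0,2->1,3->1] -> levels [6 7 6 8]
Step 4: flows [1->0,1->2,3->1] -> levels [7 6 7 7]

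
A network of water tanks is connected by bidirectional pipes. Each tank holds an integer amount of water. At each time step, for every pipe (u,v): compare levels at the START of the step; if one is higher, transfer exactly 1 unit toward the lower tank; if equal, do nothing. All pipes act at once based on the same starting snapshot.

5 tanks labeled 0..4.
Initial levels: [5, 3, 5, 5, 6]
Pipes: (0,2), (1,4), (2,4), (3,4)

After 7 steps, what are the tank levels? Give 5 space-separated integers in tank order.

Answer: 5 4 6 6 3

Derivation:
Step 1: flows [0=2,4->1,4->2,4->3] -> levels [5 4 6 6 3]
Step 2: flows [2->0,1->4,2->4,3->4] -> levels [6 3 4 5 6]
Step 3: flows [0->2,4->1,4->2,4->3] -> levels [5 4 6 6 3]
  -> period-2 cycle: step 3 state = step 1 state
  -> state at step 7: (7-1) mod 2 = 0, same as step 1 -> [5 4 6 6 3]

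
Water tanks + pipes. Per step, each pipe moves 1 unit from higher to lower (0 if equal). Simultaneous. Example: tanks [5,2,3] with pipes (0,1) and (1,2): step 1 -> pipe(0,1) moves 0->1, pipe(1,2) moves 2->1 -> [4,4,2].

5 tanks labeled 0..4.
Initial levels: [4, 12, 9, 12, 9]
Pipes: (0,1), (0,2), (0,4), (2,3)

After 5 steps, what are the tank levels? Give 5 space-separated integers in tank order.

Answer: 7 10 11 9 9

Derivation:
Step 1: flows [1->0,2->0,4->0,3->2] -> levels [7 11 9 11 8]
Step 2: flows [1->0,2->0,4->0,3->2] -> levels [10 10 9 10 7]
Step 3: flows [0=1,0->2,0->4,3->2] -> levels [8 10 11 9 8]
Step 4: flows [1->0,2->0,0=4,2->3] -> levels [10 9 9 10 8]
Step 5: flows [0->1,0->2,0->4,3->2] -> levels [7 10 11 9 9]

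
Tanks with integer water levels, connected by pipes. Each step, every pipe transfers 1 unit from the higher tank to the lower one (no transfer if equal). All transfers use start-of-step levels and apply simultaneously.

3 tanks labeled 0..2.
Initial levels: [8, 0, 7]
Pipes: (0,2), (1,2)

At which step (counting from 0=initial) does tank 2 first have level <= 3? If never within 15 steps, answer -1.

Answer: -1

Derivation:
Step 1: flows [0->2,2->1] -> levels [7 1 7]
Step 2: flows [0=2,2->1] -> levels [7 2 6]
Step 3: flows [0->2,2->1] -> levels [6 3 6]
Step 4: flows [0=2,2->1] -> levels [6 4 5]
Step 5: flows [0->2,2->1] -> levels [5 5 5]
Step 6: flows [0=2,1=2] -> levels [5 5 5]
  -> stable; tank 2 stays at 5 > 3
Tank 2 never reaches <=3 within 15 steps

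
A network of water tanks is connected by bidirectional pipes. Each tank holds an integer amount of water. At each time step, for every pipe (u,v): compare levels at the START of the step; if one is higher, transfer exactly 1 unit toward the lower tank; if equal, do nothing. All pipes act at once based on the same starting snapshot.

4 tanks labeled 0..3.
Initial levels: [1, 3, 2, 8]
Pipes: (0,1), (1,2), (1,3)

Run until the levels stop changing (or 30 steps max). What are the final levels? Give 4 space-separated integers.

Step 1: flows [1->0,1->2,3->1] -> levels [2 2 3 7]
Step 2: flows [0=1,2->1,3->1] -> levels [2 4 2 6]
Step 3: flows [1->0,1->2,3->1] -> levels [3 3 3 5]
Step 4: flows [0=1,1=2,3->1] -> levels [3 4 3 4]
Step 5: flows [1->0,1->2,1=3] -> levels [4 2 4 4]
Step 6: flows [0->1,2->1,3->1] -> levels [3 5 3 3]
Step 7: flows [1->0,1->2,1->3] -> levels [4 2 4 4]
  -> period-2 cycle: step 7 state = step 5 state; never stabilizes
  -> state at step 30: (30-5) mod 2 = 1, same as step 6 -> [3 5 3 3]

Answer: 3 5 3 3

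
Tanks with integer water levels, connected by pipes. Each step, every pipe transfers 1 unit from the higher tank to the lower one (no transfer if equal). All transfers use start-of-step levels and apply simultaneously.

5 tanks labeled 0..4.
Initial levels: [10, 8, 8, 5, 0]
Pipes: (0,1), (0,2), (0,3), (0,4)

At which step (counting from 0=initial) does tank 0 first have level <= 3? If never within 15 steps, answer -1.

Answer: -1

Derivation:
Step 1: flows [0->1,0->2,0->3,0->4] -> levels [6 9 9 6 1]
Step 2: flows [1->0,2->0,0=3,0->4] -> levels [7 8 8 6 2]
Step 3: flows [1->0,2->0,0->3,0->4] -> levels [7 7 7 7 3]
Step 4: flows [0=1,0=2,0=3,0->4] -> levels [6 7 7 7 4]
Step 5: flows [1->0,2->0,3->0,0->4] -> levels [8 6 6 6 5]
Step 6: flows [0->1,0->2,0->3,0->4] -> levels [4 7 7 7 6]
Step 7: flows [1->0,2->0,3->0,4->0] -> levels [8 6 6 6 5]
  -> period-2 cycle (repeats step 5); tank 0 never drops to <=3
Tank 0 never reaches <=3 within 15 steps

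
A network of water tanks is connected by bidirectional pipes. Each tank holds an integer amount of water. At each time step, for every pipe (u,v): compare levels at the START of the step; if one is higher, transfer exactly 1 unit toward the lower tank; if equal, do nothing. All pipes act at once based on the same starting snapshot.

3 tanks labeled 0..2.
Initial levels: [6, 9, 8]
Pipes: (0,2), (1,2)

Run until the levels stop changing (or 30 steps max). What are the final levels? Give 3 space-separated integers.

Step 1: flows [2->0,1->2] -> levels [7 8 8]
Step 2: flows [2->0,1=2] -> levels [8 8 7]
Step 3: flows [0->2,1->2] -> levels [7 7 9]
Step 4: flows [2->0,2->1] -> levels [8 8 7]
  -> period-2 cycle: step 4 state = step 2 state; never stabilizes
  -> state at step 30: (30-2) mod 2 = 0, same as step 2 -> [8 8 7]

Answer: 8 8 7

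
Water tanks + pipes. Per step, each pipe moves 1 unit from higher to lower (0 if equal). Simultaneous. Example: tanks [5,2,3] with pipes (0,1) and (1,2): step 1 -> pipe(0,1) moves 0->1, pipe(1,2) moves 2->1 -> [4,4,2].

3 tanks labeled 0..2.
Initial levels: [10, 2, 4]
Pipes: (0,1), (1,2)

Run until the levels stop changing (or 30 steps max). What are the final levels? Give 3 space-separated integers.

Step 1: flows [0->1,2->1] -> levels [9 4 3]
Step 2: flows [0->1,1->2] -> levels [8 4 4]
Step 3: flows [0->1,1=2] -> levels [7 5 4]
Step 4: flows [0->1,1->2] -> levels [6 5 5]
Step 5: flows [0->1,1=2] -> levels [5 6 5]
Step 6: flows [1->0,1->2] -> levels [6 4 6]
Step 7: flows [0->1,2->1] -> levels [5 6 5]
  -> period-2 cycle: step 7 state = step 5 state; never stabilizes
  -> state at step 30: (30-5) mod 2 = 1, same as step 6 -> [6 4 6]

Answer: 6 4 6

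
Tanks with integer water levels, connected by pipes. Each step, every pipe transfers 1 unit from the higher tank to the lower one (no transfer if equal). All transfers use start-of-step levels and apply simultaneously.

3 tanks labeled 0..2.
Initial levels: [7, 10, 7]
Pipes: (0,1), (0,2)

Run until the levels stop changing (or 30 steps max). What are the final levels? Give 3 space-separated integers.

Answer: 8 8 8

Derivation:
Step 1: flows [1->0,0=2] -> levels [8 9 7]
Step 2: flows [1->0,0->2] -> levels [8 8 8]
Step 3: flows [0=1,0=2] -> levels [8 8 8]
  -> stable (no change)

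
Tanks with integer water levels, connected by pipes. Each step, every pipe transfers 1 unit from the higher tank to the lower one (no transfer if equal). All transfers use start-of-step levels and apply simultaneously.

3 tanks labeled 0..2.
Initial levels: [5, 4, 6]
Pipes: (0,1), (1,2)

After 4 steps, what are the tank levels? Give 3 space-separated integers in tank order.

Step 1: flows [0->1,2->1] -> levels [4 6 5]
Step 2: flows [1->0,1->2] -> levels [5 4 6]
  -> period-2 cycle: step 2 state = step 0 state
  -> state at step 4: (4-0) mod 2 = 0, same as step 0 -> [5 4 6]

Answer: 5 4 6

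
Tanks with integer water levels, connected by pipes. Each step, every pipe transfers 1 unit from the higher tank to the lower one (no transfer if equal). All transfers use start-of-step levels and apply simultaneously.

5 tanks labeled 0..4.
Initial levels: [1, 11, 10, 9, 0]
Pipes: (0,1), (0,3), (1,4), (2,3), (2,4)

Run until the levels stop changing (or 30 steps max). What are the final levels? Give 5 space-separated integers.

Answer: 6 7 7 6 5

Derivation:
Step 1: flows [1->0,3->0,1->4,2->3,2->4] -> levels [3 9 8 9 2]
Step 2: flows [1->0,3->0,1->4,3->2,2->4] -> levels [5 7 8 7 4]
Step 3: flows [1->0,3->0,1->4,2->3,2->4] -> levels [7 5 6 7 6]
Step 4: flows [0->1,0=3,4->1,3->2,2=4] -> levels [6 7 7 6 5]
Step 5: flows [1->0,0=3,1->4,2->3,2->4] -> levels [7 5 5 7 7]
Step 6: flows [0->1,0=3,4->1,3->2,4->2] -> levels [6 7 7 6 5]
  -> period-2 cycle: step 6 state = step 4 state; never stabilizes
  -> state at step 30: (30-4) mod 2 = 0, same as step 4 -> [6 7 7 6 5]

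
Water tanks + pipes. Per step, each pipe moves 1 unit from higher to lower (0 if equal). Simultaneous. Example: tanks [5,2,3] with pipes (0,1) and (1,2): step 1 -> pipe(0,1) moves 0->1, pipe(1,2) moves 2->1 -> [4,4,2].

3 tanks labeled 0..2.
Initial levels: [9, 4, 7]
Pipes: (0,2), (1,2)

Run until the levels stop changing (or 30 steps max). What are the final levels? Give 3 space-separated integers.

Answer: 6 6 8

Derivation:
Step 1: flows [0->2,2->1] -> levels [8 5 7]
Step 2: flows [0->2,2->1] -> levels [7 6 7]
Step 3: flows [0=2,2->1] -> levels [7 7 6]
Step 4: flows [0->2,1->2] -> levels [6 6 8]
Step 5: flows [2->0,2->1] -> levels [7 7 6]
  -> period-2 cycle: step 5 state = step 3 state; never stabilizes
  -> state at step 30: (30-3) mod 2 = 1, same as step 4 -> [6 6 8]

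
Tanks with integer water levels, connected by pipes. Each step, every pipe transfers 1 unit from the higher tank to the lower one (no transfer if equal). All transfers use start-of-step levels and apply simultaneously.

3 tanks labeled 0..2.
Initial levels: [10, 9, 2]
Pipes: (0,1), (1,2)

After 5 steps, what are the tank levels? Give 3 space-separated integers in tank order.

Step 1: flows [0->1,1->2] -> levels [9 9 3]
Step 2: flows [0=1,1->2] -> levels [9 8 4]
Step 3: flows [0->1,1->2] -> levels [8 8 5]
Step 4: flows [0=1,1->2] -> levels [8 7 6]
Step 5: flows [0->1,1->2] -> levels [7 7 7]

Answer: 7 7 7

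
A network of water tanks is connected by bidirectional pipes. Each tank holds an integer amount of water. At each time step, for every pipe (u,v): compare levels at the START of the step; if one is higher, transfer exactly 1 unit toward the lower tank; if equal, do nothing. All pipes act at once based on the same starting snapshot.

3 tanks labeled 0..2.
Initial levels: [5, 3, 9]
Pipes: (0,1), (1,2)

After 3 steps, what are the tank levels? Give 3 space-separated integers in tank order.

Step 1: flows [0->1,2->1] -> levels [4 5 8]
Step 2: flows [1->0,2->1] -> levels [5 5 7]
Step 3: flows [0=1,2->1] -> levels [5 6 6]

Answer: 5 6 6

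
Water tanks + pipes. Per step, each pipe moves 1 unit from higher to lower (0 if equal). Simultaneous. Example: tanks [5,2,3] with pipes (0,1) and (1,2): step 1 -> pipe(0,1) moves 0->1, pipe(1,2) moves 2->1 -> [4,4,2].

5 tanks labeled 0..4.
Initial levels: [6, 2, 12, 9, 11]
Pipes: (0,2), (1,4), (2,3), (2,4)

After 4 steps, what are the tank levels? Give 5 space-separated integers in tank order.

Answer: 8 6 10 9 7

Derivation:
Step 1: flows [2->0,4->1,2->3,2->4] -> levels [7 3 9 10 11]
Step 2: flows [2->0,4->1,3->2,4->2] -> levels [8 4 10 9 9]
Step 3: flows [2->0,4->1,2->3,2->4] -> levels [9 5 7 10 9]
Step 4: flows [0->2,4->1,3->2,4->2] -> levels [8 6 10 9 7]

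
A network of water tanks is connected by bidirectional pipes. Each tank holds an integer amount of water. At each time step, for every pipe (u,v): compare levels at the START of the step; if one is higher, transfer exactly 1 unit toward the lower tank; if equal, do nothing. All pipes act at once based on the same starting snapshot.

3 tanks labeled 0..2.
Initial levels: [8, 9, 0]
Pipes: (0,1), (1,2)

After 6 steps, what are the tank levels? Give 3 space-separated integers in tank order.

Step 1: flows [1->0,1->2] -> levels [9 7 1]
Step 2: flows [0->1,1->2] -> levels [8 7 2]
Step 3: flows [0->1,1->2] -> levels [7 7 3]
Step 4: flows [0=1,1->2] -> levels [7 6 4]
Step 5: flows [0->1,1->2] -> levels [6 6 5]
Step 6: flows [0=1,1->2] -> levels [6 5 6]

Answer: 6 5 6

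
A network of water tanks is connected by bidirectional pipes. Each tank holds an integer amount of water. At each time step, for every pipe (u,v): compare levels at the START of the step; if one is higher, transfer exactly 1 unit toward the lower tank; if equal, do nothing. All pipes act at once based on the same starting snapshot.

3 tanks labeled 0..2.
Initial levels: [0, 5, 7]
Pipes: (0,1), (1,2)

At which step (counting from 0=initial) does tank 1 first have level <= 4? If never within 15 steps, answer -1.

Step 1: flows [1->0,2->1] -> levels [1 5 6]
Step 2: flows [1->0,2->1] -> levels [2 5 5]
Step 3: flows [1->0,1=2] -> levels [3 4 5]
Tank 1 first reaches <=4 at step 3

Answer: 3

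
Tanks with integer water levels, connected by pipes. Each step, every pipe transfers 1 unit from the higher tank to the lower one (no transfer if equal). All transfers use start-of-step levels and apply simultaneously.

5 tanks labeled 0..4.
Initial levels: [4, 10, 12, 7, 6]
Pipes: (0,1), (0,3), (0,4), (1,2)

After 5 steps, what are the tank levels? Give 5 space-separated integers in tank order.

Answer: 8 8 9 7 7

Derivation:
Step 1: flows [1->0,3->0,4->0,2->1] -> levels [7 10 11 6 5]
Step 2: flows [1->0,0->3,0->4,2->1] -> levels [6 10 10 7 6]
Step 3: flows [1->0,3->0,0=4,1=2] -> levels [8 9 10 6 6]
Step 4: flows [1->0,0->3,0->4,2->1] -> levels [7 9 9 7 7]
Step 5: flows [1->0,0=3,0=4,1=2] -> levels [8 8 9 7 7]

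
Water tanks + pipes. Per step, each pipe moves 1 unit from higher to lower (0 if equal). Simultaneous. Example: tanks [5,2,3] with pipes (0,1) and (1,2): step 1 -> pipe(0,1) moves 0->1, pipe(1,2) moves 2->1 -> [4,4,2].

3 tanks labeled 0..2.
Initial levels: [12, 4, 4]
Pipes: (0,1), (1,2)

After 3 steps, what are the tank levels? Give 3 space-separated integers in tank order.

Step 1: flows [0->1,1=2] -> levels [11 5 4]
Step 2: flows [0->1,1->2] -> levels [10 5 5]
Step 3: flows [0->1,1=2] -> levels [9 6 5]

Answer: 9 6 5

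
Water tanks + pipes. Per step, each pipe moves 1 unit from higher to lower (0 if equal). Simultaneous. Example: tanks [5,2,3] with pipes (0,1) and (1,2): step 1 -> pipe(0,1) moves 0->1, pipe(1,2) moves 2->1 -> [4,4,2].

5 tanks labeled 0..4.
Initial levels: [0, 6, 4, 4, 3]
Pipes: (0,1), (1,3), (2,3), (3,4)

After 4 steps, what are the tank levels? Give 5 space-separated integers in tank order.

Answer: 3 3 3 5 3

Derivation:
Step 1: flows [1->0,1->3,2=3,3->4] -> levels [1 4 4 4 4]
Step 2: flows [1->0,1=3,2=3,3=4] -> levels [2 3 4 4 4]
Step 3: flows [1->0,3->1,2=3,3=4] -> levels [3 3 4 3 4]
Step 4: flows [0=1,1=3,2->3,4->3] -> levels [3 3 3 5 3]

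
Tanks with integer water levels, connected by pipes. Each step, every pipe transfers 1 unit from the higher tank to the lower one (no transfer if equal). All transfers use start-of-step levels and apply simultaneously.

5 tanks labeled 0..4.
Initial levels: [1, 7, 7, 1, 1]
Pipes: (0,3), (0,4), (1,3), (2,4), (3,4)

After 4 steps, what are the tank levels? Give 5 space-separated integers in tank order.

Step 1: flows [0=3,0=4,1->3,2->4,3=4] -> levels [1 6 6 2 2]
Step 2: flows [3->0,4->0,1->3,2->4,3=4] -> levels [3 5 5 2 2]
Step 3: flows [0->3,0->4,1->3,2->4,3=4] -> levels [1 4 4 4 4]
Step 4: flows [3->0,4->0,1=3,2=4,3=4] -> levels [3 4 4 3 3]

Answer: 3 4 4 3 3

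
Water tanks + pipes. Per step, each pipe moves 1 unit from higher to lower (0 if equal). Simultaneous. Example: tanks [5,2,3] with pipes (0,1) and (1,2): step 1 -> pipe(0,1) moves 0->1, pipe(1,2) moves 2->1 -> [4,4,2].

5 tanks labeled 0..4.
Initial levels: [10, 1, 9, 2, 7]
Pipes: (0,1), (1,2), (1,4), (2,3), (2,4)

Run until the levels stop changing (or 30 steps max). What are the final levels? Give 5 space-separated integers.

Step 1: flows [0->1,2->1,4->1,2->3,2->4] -> levels [9 4 6 3 7]
Step 2: flows [0->1,2->1,4->1,2->3,4->2] -> levels [8 7 5 4 5]
Step 3: flows [0->1,1->2,1->4,2->3,2=4] -> levels [7 6 5 5 6]
Step 4: flows [0->1,1->2,1=4,2=3,4->2] -> levels [6 6 7 5 5]
Step 5: flows [0=1,2->1,1->4,2->3,2->4] -> levels [6 6 4 6 7]
Step 6: flows [0=1,1->2,4->1,3->2,4->2] -> levels [6 6 7 5 5]
  -> period-2 cycle: step 6 state = step 4 state; never stabilizes
  -> state at step 30: (30-4) mod 2 = 0, same as step 4 -> [6 6 7 5 5]

Answer: 6 6 7 5 5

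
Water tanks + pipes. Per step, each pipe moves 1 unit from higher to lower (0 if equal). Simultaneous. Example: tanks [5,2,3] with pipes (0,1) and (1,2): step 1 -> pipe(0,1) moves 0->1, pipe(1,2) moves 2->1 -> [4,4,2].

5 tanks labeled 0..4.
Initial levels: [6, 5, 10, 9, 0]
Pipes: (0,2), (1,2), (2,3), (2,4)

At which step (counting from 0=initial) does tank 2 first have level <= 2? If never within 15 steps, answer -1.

Answer: -1

Derivation:
Step 1: flows [2->0,2->1,2->3,2->4] -> levels [7 6 6 10 1]
Step 2: flows [0->2,1=2,3->2,2->4] -> levels [6 6 7 9 2]
Step 3: flows [2->0,2->1,3->2,2->4] -> levels [7 7 5 8 3]
Step 4: flows [0->2,1->2,3->2,2->4] -> levels [6 6 7 7 4]
Step 5: flows [2->0,2->1,2=3,2->4] -> levels [7 7 4 7 5]
Step 6: flows [0->2,1->2,3->2,4->2] -> levels [6 6 8 6 4]
Step 7: flows [2->0,2->1,2->3,2->4] -> levels [7 7 4 7 5]
  -> period-2 cycle (repeats step 5); tank 2 never drops to <=2
Tank 2 never reaches <=2 within 15 steps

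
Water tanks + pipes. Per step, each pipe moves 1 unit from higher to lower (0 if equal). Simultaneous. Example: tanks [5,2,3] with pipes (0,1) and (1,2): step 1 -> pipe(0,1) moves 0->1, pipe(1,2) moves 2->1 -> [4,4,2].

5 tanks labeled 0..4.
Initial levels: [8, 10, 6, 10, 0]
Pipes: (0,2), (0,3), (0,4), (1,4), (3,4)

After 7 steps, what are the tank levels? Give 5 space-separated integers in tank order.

Step 1: flows [0->2,3->0,0->4,1->4,3->4] -> levels [7 9 7 8 3]
Step 2: flows [0=2,3->0,0->4,1->4,3->4] -> levels [7 8 7 6 6]
Step 3: flows [0=2,0->3,0->4,1->4,3=4] -> levels [5 7 7 7 8]
Step 4: flows [2->0,3->0,4->0,4->1,4->3] -> levels [8 8 6 7 5]
Step 5: flows [0->2,0->3,0->4,1->4,3->4] -> levels [5 7 7 7 8]
  -> period-2 cycle: step 5 state = step 3 state
  -> state at step 7: (7-3) mod 2 = 0, same as step 3 -> [5 7 7 7 8]

Answer: 5 7 7 7 8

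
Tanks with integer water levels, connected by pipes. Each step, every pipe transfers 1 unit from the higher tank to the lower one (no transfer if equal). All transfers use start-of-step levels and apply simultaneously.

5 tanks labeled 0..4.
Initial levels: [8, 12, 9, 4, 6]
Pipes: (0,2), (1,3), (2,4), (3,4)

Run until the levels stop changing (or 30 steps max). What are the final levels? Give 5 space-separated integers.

Answer: 8 9 6 7 9

Derivation:
Step 1: flows [2->0,1->3,2->4,4->3] -> levels [9 11 7 6 6]
Step 2: flows [0->2,1->3,2->4,3=4] -> levels [8 10 7 7 7]
Step 3: flows [0->2,1->3,2=4,3=4] -> levels [7 9 8 8 7]
Step 4: flows [2->0,1->3,2->4,3->4] -> levels [8 8 6 8 9]
Step 5: flows [0->2,1=3,4->2,4->3] -> levels [7 8 8 9 7]
Step 6: flows [2->0,3->1,2->4,3->4] -> levels [8 9 6 7 9]
Step 7: flows [0->2,1->3,4->2,4->3] -> levels [7 8 8 9 7]
  -> period-2 cycle: step 7 state = step 5 state; never stabilizes
  -> state at step 30: (30-5) mod 2 = 1, same as step 6 -> [8 9 6 7 9]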